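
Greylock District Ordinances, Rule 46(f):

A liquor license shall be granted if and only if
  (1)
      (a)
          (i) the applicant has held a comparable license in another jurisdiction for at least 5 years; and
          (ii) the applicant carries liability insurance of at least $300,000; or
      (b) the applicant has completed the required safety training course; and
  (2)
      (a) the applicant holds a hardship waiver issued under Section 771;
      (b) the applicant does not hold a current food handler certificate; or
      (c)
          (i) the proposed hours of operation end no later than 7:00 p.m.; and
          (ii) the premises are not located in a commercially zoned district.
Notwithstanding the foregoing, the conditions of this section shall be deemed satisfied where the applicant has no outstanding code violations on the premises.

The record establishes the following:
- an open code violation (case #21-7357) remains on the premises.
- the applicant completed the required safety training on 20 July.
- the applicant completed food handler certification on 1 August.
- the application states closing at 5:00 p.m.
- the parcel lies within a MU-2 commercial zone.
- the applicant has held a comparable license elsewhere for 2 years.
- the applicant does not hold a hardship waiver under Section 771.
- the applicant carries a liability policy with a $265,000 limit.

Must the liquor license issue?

(i) prior license ≥ 5 yr — not satisfied.
(ii) insurance ≥ $300,000 — fails.
(a) = F AND F = false.
(b) safety training — met.
(1): F OR T → true.
(a) hardship waiver — not satisfied.
(b) not (food handler cert.) — fails.
(i) closes by 7 p.m. — met.
(ii) not (commercially zoned) — fails.
So (c) is not satisfied (T AND F).
So (2) is not satisfied (F OR F OR F).
So Overall is not satisfied (T AND F).
Exception (no code violations) — not satisfied.
Result: main false OR exception false → false.

No — denied.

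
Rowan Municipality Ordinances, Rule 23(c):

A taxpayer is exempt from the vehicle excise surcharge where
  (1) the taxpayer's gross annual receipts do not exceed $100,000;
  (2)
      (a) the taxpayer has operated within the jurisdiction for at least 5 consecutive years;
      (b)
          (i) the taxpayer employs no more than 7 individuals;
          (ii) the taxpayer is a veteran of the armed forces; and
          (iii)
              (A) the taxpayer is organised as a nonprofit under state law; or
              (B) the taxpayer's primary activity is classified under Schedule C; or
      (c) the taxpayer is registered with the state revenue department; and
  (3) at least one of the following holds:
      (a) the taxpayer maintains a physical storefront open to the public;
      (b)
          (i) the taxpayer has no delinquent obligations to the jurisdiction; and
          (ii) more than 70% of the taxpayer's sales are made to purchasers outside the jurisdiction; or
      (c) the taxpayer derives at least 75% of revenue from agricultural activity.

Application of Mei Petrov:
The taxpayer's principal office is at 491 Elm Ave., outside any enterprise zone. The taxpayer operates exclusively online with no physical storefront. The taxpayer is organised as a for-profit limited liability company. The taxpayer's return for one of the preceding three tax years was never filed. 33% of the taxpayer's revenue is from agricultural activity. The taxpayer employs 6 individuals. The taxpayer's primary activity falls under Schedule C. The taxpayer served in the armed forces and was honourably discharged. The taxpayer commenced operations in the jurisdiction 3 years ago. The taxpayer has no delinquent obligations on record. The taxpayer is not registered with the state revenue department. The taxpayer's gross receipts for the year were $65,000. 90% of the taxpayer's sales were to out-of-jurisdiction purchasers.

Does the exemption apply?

(1) receipts ≤ $100,000 — holds.
(a) ≥ 5 yrs in jurisdiction — fails.
(i) ≤ 7 employees — holds.
(ii) veteran — met.
(A) nonprofit — not satisfied.
(B) Schedule C activity — holds.
(iii): F OR T → true.
(b): T AND T AND T → true.
(c) state-registered — fails.
So (2) is satisfied (F OR T OR F).
(a) has storefront — not met.
(i) no delinquency — met.
(ii) >70% out-of-jur. sales — holds.
So (b) is satisfied (T AND T).
(c) ≥75% agricultural — not satisfied.
(3) = F OR T OR F = true.
Overall: T AND T AND T → true.

Yes — exempt.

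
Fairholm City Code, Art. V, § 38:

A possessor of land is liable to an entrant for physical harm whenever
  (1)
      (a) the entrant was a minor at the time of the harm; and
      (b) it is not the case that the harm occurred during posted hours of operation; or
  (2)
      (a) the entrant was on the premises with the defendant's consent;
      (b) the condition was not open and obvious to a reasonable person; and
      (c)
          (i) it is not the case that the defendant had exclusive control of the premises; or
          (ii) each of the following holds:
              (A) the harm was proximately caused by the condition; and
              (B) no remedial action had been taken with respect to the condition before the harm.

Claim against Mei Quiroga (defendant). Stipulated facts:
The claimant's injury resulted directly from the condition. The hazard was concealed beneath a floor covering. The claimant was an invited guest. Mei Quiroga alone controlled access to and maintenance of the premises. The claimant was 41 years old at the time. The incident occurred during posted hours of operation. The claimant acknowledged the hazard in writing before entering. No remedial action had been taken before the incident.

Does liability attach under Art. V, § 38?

Yes — liable.

(a) entrant a minor — fails.
(b) not (during posted hours) — not satisfied.
So (1) is not satisfied (F AND F).
(a) consent to enter — satisfied.
(b) not open/obvious — met.
(i) not (exclusive control) — fails.
(A) proximate cause — satisfied.
(B) no remedial action — met.
(ii): T AND T → true.
So (c) is satisfied (F OR T).
(2) = T AND T AND T = true.
Overall = F OR T = true.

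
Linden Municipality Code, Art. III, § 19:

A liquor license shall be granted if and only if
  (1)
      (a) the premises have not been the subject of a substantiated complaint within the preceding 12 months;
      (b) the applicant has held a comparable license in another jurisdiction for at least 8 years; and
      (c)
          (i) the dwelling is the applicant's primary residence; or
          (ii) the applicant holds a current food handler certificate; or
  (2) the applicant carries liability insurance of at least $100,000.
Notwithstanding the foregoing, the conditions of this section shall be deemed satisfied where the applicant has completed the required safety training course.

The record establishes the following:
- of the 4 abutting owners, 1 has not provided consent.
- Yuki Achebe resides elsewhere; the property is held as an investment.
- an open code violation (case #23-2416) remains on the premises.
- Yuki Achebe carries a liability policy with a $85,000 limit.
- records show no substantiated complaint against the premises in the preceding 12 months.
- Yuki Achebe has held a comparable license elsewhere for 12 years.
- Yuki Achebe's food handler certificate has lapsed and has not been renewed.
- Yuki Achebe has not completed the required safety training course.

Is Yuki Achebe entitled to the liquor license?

(a) no complaint in 12 mo. — met.
(b) prior license ≥ 8 yr — satisfied.
(i) primary residence — fails.
(ii) food handler cert. — not satisfied.
So (c) is not satisfied (F OR F).
(1): T AND T AND F → false.
(2) insurance ≥ $100,000 — not satisfied.
Overall = F OR F = false.
Exception (safety training) — not satisfied.
Result: main false OR exception false → false.

No — denied.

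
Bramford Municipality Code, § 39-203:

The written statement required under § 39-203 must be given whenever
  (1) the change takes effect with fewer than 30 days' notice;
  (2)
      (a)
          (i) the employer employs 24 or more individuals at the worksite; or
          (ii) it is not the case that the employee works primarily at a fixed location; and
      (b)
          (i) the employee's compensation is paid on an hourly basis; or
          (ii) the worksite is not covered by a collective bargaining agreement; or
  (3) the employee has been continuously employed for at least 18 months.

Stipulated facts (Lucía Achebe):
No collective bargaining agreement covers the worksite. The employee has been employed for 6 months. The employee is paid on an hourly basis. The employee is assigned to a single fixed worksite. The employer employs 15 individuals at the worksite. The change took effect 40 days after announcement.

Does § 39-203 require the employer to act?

No — not required.

(1) < 30 days' notice — fails.
(i) ≥ 24 at site — not met.
(ii) not (fixed location) — not met.
(a): F OR F → false.
(i) hourly-paid — satisfied.
(ii) no CBA — satisfied.
(b) = T OR T = true.
So (2) is not satisfied (F AND T).
(3) tenure ≥ 18 mo. — not satisfied.
Overall = F OR F OR F = false.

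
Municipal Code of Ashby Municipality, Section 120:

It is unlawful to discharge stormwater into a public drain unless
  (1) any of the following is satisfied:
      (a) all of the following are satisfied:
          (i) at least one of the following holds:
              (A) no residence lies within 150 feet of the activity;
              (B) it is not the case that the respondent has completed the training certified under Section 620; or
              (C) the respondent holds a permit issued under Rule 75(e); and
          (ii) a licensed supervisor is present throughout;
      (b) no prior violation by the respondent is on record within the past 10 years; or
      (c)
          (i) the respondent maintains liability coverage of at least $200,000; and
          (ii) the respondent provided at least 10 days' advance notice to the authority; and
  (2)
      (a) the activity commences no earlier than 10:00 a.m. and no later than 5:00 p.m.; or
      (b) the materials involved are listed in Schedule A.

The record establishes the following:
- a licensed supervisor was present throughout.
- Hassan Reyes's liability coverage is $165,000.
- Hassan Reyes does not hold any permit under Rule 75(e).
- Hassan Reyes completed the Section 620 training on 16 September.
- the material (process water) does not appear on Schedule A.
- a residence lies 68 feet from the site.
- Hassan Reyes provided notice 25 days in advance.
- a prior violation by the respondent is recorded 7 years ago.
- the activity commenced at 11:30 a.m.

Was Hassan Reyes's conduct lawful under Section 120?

No — unlawful.

(A) no residence in 150 ft — not satisfied.
(B) not (training certified) — not met.
(C) holds permit — not met.
(i) = F OR F OR F = false.
(ii) supervisor present — satisfied.
(a): F AND T → false.
(b) no prior violation — not satisfied.
(i) coverage ≥ $200,000 — not satisfied.
(ii) ≥10 days' notice — holds.
(c): F AND T → false.
(1): F OR F OR F → false.
(a) start within hours — holds.
(b) Schedule A material — not satisfied.
(2): T OR F → true.
Overall = F AND T = false.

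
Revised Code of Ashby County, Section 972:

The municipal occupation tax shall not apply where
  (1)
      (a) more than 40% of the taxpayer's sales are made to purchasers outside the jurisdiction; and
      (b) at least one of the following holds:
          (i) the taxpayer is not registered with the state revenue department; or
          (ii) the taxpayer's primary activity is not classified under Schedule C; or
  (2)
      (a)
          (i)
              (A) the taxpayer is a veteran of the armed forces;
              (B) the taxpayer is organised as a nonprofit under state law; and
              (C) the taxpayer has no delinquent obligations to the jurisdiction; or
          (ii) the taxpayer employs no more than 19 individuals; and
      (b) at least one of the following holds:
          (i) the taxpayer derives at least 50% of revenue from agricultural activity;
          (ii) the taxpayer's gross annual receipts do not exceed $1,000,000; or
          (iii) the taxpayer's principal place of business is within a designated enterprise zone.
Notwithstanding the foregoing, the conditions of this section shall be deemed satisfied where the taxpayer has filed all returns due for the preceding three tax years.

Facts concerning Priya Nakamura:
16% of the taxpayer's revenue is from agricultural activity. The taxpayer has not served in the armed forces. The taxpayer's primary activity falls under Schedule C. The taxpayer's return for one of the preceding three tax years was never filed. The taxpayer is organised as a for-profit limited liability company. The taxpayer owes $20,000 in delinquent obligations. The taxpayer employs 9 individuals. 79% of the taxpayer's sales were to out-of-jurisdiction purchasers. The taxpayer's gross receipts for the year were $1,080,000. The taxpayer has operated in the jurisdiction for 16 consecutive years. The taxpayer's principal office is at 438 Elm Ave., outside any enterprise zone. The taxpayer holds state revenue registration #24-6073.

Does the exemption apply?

No — not exempt.

(a) >40% out-of-jur. sales — met.
(i) not (state-registered) — not met.
(ii) not (Schedule C activity) — fails.
So (b) is not satisfied (F OR F).
(1) = T AND F = false.
(A) veteran — fails.
(B) nonprofit — not met.
(C) no delinquency — fails.
(i): F AND F AND F → false.
(ii) ≤ 19 employees — holds.
(a) = F OR T = true.
(i) ≥50% agricultural — fails.
(ii) receipts ≤ $1,000,000 — not met.
(iii) in enterprise zone — fails.
So (b) is not satisfied (F OR F OR F).
(2): T AND F → false.
So Overall is not satisfied (F OR F).
Exception (returns current) — not satisfied.
Result: main false OR exception false → false.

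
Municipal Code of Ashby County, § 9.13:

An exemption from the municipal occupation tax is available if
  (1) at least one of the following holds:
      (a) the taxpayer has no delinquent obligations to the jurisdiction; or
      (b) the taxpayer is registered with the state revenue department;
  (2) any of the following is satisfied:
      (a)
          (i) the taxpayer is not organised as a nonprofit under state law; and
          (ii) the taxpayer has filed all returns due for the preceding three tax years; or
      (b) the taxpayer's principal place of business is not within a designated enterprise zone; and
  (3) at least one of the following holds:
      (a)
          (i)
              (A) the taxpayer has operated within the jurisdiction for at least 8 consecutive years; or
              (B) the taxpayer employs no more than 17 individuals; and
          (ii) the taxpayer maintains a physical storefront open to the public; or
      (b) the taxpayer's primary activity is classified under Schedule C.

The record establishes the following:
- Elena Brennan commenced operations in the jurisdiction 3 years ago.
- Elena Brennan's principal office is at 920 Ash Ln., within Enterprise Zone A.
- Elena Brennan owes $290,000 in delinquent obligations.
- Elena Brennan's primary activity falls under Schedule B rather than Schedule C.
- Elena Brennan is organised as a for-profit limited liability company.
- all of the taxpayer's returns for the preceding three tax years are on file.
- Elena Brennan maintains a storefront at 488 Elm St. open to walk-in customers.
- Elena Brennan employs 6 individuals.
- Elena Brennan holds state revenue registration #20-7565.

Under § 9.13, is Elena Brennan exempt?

(a) no delinquency — not satisfied.
(b) state-registered — met.
So (1) is satisfied (F OR T).
(i) not (nonprofit) — satisfied.
(ii) returns current — satisfied.
(a) = T AND T = true.
(b) not (in enterprise zone) — not satisfied.
(2): T OR F → true.
(A) ≥ 8 yrs in jurisdiction — fails.
(B) ≤ 17 employees — satisfied.
So (i) is satisfied (F OR T).
(ii) has storefront — holds.
(a): T AND T → true.
(b) Schedule C activity — not satisfied.
So (3) is satisfied (T OR F).
So Overall is satisfied (T AND T AND T).

Yes — exempt.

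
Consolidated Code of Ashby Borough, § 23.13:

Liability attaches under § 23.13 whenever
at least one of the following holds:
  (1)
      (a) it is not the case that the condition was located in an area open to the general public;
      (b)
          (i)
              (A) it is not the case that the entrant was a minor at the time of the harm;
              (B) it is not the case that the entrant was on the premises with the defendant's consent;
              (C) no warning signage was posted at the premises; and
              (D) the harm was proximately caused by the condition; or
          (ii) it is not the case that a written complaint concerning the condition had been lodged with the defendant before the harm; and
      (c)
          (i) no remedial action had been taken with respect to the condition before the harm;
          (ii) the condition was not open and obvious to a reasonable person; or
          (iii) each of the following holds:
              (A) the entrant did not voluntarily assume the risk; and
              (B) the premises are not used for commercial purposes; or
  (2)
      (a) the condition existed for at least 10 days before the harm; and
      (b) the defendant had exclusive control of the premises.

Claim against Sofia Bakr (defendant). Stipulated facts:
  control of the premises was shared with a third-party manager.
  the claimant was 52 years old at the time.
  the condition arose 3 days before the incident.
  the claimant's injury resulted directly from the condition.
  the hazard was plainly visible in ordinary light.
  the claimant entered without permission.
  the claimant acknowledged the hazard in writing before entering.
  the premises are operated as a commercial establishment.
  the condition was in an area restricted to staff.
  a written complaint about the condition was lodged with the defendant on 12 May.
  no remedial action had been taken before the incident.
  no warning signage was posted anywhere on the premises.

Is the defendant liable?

(a) not (public area) — holds.
(A) not (entrant a minor) — met.
(B) not (consent to enter) — satisfied.
(C) no signage posted — met.
(D) proximate cause — holds.
(i) = T AND T AND T AND T = true.
(ii) not (complaint lodged) — not satisfied.
(b) = T OR F = true.
(i) no remedial action — met.
(ii) not open/obvious — not met.
(A) no assumed risk — not met.
(B) not (commercial use) — not satisfied.
(iii): F AND F → false.
(c) = T OR F OR F = true.
So (1) is satisfied (T AND T AND T).
(a) condition ≥10 days old — not satisfied.
(b) exclusive control — fails.
(2) = F AND F = false.
So Overall is satisfied (T OR F).

Yes — liable.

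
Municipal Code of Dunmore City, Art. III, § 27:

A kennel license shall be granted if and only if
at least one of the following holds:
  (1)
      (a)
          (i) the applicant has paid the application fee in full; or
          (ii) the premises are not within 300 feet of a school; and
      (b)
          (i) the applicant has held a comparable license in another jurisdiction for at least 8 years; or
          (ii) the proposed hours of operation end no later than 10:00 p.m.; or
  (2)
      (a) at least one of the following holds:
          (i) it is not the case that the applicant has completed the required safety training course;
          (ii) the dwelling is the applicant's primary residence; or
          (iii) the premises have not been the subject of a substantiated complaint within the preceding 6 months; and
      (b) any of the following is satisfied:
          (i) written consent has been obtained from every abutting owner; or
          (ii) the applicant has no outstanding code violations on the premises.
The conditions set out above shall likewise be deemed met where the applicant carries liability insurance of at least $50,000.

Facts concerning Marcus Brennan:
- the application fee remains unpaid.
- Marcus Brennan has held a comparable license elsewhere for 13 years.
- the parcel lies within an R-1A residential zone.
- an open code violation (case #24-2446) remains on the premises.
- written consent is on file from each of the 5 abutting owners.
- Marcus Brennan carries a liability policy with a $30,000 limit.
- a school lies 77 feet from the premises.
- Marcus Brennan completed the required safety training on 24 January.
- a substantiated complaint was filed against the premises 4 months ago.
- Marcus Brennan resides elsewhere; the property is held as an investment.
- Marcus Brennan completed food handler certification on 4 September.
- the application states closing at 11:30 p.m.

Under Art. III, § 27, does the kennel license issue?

(i) fee paid — fails.
(ii) ≥300 ft from school — not satisfied.
(a): F OR F → false.
(i) prior license ≥ 8 yr — holds.
(ii) closes by 10 p.m. — not satisfied.
(b): T OR F → true.
(1) = F AND T = false.
(i) not (safety training) — not satisfied.
(ii) primary residence — fails.
(iii) no complaint in 6 mo. — not met.
So (a) is not satisfied (F OR F OR F).
(i) all abutters consent — holds.
(ii) no code violations — not satisfied.
(b) = T OR F = true.
(2) = F AND T = false.
Overall = F OR F = false.
Exception (insurance ≥ $50,000) — not satisfied.
Result: main false OR exception false → false.

No — denied.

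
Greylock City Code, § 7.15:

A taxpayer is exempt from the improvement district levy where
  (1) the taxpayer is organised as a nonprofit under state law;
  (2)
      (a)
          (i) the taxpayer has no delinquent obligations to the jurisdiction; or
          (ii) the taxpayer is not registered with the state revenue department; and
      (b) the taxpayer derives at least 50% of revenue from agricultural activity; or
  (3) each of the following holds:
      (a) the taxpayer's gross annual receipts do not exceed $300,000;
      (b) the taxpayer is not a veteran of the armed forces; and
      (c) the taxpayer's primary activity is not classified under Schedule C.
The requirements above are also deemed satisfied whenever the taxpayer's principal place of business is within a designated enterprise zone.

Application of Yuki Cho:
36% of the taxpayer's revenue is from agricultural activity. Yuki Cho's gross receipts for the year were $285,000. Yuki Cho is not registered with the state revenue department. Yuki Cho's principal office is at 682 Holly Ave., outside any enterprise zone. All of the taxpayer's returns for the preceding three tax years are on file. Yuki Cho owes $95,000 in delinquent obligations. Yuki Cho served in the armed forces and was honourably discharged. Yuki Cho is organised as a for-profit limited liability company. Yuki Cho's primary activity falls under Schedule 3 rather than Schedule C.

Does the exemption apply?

No — not exempt.

(1) nonprofit — not satisfied.
(i) no delinquency — not satisfied.
(ii) not (state-registered) — holds.
(a): F OR T → true.
(b) ≥50% agricultural — fails.
(2): T AND F → false.
(a) receipts ≤ $300,000 — holds.
(b) not (veteran) — not satisfied.
(c) not (Schedule C activity) — met.
So (3) is not satisfied (T AND F AND T).
So Overall is not satisfied (F OR F OR F).
Exception (in enterprise zone) — not satisfied.
Result: main false OR exception false → false.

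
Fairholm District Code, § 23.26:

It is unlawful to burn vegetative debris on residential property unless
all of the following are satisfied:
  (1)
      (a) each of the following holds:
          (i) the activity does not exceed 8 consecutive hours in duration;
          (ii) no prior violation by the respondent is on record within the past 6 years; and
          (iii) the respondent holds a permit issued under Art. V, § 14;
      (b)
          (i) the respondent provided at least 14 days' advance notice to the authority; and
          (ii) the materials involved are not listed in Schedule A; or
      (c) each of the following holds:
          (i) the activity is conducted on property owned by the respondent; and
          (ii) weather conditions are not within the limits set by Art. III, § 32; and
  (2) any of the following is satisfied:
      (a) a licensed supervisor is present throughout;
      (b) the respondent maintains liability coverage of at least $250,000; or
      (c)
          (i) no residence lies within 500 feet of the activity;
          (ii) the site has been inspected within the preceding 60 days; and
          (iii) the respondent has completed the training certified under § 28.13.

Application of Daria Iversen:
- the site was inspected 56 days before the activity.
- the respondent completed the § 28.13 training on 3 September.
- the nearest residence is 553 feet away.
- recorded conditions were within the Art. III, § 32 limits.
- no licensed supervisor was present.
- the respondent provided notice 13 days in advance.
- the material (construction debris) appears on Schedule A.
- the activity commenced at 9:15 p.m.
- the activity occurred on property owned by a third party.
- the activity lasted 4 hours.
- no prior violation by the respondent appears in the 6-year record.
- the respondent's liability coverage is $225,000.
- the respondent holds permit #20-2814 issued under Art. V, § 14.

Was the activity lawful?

Yes — lawful.

(i) ≤ 8 hrs duration — satisfied.
(ii) no prior violation — met.
(iii) holds permit — met.
(a): T AND T AND T → true.
(i) ≥14 days' notice — not satisfied.
(ii) not (Schedule A material) — fails.
(b) = F AND F = false.
(i) own property — fails.
(ii) not (weather ok) — not met.
So (c) is not satisfied (F AND F).
So (1) is satisfied (T OR F OR F).
(a) supervisor present — not met.
(b) coverage ≥ $250,000 — not satisfied.
(i) no residence in 500 ft — satisfied.
(ii) site inspected — holds.
(iii) training certified — met.
(c): T AND T AND T → true.
(2) = F OR F OR T = true.
Overall: T AND T → true.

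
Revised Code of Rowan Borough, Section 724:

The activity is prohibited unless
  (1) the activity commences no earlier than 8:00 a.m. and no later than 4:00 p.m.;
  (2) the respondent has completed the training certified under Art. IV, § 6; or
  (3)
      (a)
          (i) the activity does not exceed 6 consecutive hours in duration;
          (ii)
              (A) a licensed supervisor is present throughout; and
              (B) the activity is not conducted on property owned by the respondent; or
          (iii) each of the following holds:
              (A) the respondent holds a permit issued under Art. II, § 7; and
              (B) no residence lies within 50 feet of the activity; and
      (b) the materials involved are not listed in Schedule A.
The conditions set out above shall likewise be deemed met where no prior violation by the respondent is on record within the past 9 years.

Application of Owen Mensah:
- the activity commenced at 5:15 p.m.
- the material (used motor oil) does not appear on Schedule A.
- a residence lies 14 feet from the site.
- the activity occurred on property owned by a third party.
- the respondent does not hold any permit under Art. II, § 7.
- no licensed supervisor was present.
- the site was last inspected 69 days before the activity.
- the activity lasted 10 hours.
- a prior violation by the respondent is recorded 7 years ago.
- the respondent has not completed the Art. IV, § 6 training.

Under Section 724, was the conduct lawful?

(1) start within hours — fails.
(2) training certified — fails.
(i) ≤ 6 hrs duration — not met.
(A) supervisor present — not satisfied.
(B) not (own property) — met.
(ii) = F AND T = false.
(A) holds permit — not met.
(B) no residence in 50 ft — fails.
(iii) = F AND F = false.
(a) = F OR F OR F = false.
(b) not (Schedule A material) — met.
So (3) is not satisfied (F AND T).
Overall: F OR F OR F → false.
Exception (no prior violation) — not satisfied.
Result: main false OR exception false → false.

No — unlawful.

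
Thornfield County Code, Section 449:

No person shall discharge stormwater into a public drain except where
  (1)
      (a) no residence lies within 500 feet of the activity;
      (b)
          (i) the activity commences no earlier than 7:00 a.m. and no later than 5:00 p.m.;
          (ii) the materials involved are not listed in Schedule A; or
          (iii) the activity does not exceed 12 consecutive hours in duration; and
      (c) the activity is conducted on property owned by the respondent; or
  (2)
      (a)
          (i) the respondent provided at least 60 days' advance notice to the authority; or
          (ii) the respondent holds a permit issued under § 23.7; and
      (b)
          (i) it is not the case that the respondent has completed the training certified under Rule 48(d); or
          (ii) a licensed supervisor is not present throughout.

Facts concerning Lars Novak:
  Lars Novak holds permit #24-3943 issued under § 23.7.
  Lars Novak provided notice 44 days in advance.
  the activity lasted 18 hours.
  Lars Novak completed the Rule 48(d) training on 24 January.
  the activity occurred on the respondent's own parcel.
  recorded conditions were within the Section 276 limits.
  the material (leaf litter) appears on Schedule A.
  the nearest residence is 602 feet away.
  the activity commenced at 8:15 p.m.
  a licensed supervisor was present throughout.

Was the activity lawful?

(a) no residence in 500 ft — satisfied.
(i) start within hours — not met.
(ii) not (Schedule A material) — not satisfied.
(iii) ≤ 12 hrs duration — not met.
(b) = F OR F OR F = false.
(c) own property — met.
(1) = T AND F AND T = false.
(i) ≥60 days' notice — not satisfied.
(ii) holds permit — holds.
(a): F OR T → true.
(i) not (training certified) — not satisfied.
(ii) not (supervisor present) — fails.
(b) = F OR F = false.
(2) = T AND F = false.
Overall = F OR F = false.

No — unlawful.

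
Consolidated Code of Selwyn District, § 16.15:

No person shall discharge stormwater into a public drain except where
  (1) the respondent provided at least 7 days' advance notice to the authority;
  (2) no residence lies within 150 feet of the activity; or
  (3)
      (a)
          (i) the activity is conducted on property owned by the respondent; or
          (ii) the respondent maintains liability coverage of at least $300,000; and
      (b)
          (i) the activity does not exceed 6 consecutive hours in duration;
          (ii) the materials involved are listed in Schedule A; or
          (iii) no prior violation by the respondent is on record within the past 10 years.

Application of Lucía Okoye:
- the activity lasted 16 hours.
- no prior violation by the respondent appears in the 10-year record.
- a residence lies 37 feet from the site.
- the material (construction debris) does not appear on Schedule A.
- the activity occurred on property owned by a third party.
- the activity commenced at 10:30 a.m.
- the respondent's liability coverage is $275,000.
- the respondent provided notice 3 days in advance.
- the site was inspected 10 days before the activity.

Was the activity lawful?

(1) ≥7 days' notice — not satisfied.
(2) no residence in 150 ft — not satisfied.
(i) own property — not satisfied.
(ii) coverage ≥ $300,000 — not satisfied.
(a): F OR F → false.
(i) ≤ 6 hrs duration — not met.
(ii) Schedule A material — not satisfied.
(iii) no prior violation — met.
(b): F OR F OR T → true.
(3) = F AND T = false.
Overall = F OR F OR F = false.

No — unlawful.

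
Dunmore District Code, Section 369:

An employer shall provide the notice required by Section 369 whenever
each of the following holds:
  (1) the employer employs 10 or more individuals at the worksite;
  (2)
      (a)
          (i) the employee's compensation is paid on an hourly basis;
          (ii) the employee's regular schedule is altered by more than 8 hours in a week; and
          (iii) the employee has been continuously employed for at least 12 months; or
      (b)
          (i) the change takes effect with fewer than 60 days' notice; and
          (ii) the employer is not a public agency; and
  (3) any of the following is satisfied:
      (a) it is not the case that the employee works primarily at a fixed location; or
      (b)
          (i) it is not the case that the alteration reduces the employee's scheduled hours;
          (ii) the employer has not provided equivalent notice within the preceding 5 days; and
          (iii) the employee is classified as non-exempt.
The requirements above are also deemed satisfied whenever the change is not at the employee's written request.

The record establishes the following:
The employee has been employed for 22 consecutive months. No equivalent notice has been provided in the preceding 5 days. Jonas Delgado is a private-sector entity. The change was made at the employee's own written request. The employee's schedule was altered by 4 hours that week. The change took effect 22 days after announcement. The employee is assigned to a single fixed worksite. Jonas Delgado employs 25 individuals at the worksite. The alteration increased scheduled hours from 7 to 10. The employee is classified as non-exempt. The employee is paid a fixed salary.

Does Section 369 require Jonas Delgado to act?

(1) ≥ 10 at site — holds.
(i) hourly-paid — not satisfied.
(ii) schedule shift > 8h — fails.
(iii) tenure ≥ 12 mo. — met.
(a) = F AND F AND T = false.
(i) < 60 days' notice — holds.
(ii) not (public agency) — satisfied.
(b): T AND T → true.
(2): F OR T → true.
(a) not (fixed location) — not satisfied.
(i) not (hours reduced) — met.
(ii) no recent notice — satisfied.
(iii) non-exempt — holds.
(b) = T AND T AND T = true.
(3): F OR T → true.
So Overall is satisfied (T AND T AND T).
Exception (not employee-requested) — not satisfied.
Result: main true OR exception false → true.

Yes — required.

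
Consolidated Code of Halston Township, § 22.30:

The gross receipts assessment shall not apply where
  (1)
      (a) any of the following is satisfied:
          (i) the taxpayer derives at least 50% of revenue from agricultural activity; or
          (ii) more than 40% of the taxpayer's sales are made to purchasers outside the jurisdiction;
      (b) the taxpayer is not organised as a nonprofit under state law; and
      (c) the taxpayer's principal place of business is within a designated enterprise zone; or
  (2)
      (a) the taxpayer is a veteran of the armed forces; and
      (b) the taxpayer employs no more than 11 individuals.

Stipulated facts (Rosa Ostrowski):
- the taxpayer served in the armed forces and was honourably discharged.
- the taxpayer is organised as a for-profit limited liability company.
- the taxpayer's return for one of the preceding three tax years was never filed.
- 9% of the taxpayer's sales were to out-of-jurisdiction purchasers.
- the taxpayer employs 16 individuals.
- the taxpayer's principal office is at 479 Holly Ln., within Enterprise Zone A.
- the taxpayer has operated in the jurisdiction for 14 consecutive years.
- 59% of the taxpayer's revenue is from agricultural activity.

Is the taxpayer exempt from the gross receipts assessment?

(i) ≥50% agricultural — satisfied.
(ii) >40% out-of-jur. sales — not met.
(a): T OR F → true.
(b) not (nonprofit) — satisfied.
(c) in enterprise zone — holds.
(1): T AND T AND T → true.
(a) veteran — met.
(b) ≤ 11 employees — fails.
So (2) is not satisfied (T AND F).
So Overall is satisfied (T OR F).

Yes — exempt.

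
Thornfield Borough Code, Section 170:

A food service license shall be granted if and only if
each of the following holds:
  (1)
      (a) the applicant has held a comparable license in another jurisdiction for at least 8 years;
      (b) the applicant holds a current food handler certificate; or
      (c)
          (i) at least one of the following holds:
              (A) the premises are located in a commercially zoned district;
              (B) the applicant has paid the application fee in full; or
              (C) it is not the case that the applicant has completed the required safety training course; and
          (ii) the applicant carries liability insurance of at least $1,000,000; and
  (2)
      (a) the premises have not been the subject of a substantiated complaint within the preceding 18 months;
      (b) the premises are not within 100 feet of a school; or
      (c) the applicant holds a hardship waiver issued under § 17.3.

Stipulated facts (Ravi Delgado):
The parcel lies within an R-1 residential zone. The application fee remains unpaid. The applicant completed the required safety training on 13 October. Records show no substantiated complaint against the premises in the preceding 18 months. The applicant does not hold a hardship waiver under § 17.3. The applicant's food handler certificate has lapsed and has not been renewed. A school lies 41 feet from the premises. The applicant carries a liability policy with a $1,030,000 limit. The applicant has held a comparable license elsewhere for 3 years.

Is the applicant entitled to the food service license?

No — denied.

(a) prior license ≥ 8 yr — not met.
(b) food handler cert. — fails.
(A) commercially zoned — not satisfied.
(B) fee paid — fails.
(C) not (safety training) — not met.
(i) = F OR F OR F = false.
(ii) insurance ≥ $1,000,000 — holds.
So (c) is not satisfied (F AND T).
So (1) is not satisfied (F OR F OR F).
(a) no complaint in 18 mo. — met.
(b) ≥100 ft from school — not satisfied.
(c) hardship waiver — not satisfied.
(2): T OR F OR F → true.
Overall = F AND T = false.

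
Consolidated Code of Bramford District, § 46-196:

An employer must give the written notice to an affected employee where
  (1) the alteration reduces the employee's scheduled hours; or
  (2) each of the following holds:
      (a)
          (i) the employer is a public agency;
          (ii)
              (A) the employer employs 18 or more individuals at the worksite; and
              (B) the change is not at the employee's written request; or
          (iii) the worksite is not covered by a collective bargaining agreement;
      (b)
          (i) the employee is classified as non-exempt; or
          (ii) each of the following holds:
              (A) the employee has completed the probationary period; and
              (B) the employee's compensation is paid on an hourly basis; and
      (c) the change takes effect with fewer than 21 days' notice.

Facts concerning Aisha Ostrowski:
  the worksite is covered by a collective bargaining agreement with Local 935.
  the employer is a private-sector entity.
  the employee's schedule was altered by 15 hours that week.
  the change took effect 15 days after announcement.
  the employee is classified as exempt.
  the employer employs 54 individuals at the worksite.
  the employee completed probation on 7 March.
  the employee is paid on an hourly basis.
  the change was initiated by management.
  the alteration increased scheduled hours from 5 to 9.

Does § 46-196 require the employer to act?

Yes — required.

(1) hours reduced — fails.
(i) public agency — fails.
(A) ≥ 18 at site — satisfied.
(B) not employee-requested — holds.
So (ii) is satisfied (T AND T).
(iii) no CBA — fails.
(a) = F OR T OR F = true.
(i) non-exempt — not satisfied.
(A) past probation — satisfied.
(B) hourly-paid — holds.
(ii): T AND T → true.
(b): F OR T → true.
(c) < 21 days' notice — satisfied.
(2) = T AND T AND T = true.
Overall: F OR T → true.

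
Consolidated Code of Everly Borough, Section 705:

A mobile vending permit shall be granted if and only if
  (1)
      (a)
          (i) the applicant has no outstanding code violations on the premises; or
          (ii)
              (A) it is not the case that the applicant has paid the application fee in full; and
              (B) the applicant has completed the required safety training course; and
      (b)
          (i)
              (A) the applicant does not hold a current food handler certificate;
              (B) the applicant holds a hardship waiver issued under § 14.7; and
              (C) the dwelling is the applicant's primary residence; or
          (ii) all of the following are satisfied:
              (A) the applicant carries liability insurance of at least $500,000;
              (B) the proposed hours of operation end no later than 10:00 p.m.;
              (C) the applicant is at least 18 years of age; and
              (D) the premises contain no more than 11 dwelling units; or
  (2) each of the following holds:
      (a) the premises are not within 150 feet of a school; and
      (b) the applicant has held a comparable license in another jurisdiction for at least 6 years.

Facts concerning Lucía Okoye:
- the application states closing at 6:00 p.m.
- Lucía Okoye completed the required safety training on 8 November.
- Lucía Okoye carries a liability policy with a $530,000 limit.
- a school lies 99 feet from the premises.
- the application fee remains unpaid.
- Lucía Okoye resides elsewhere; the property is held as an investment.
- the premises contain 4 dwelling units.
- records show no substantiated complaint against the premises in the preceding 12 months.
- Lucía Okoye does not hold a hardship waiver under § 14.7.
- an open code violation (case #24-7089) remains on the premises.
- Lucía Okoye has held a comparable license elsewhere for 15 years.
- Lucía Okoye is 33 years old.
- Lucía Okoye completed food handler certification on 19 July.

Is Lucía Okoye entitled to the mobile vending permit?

(i) no code violations — not met.
(A) not (fee paid) — satisfied.
(B) safety training — met.
So (ii) is satisfied (T AND T).
So (a) is satisfied (F OR T).
(A) not (food handler cert.) — fails.
(B) hardship waiver — not satisfied.
(C) primary residence — fails.
So (i) is not satisfied (F AND F AND F).
(A) insurance ≥ $500,000 — holds.
(B) closes by 10 p.m. — met.
(C) age ≥ 18 — holds.
(D) ≤ 11 units — satisfied.
(ii): T AND T AND T AND T → true.
(b): F OR T → true.
(1): T AND T → true.
(a) ≥150 ft from school — fails.
(b) prior license ≥ 6 yr — met.
So (2) is not satisfied (F AND T).
So Overall is satisfied (T OR F).

Yes — granted.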